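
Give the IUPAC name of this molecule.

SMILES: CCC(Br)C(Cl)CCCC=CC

Counting along the main chain through the multiple bond gives 10 carbons: the parent is decane.
There is one C=C double bond, indicated by the ending -ene.
The numbering direction is chosen so that numbering from this end puts the double bond at C-2 rather than C-8.
That gives the double bond between C-2 and C-3; a bromo group at C-8; a chloro group at C-7.
Substituent prefixes are cited in alphabetical order (multiplying prefixes like di-/tri- are ignored for ordering).
Putting it together: 8-bromo-7-chlorodec-2-ene.

8-bromo-7-chlorodec-2-ene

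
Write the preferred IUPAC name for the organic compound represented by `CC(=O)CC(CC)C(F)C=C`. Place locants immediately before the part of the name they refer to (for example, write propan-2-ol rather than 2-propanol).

4-ethyl-5-fluorohept-6-en-2-one

Counting along the main chain through the carbonyl and the multiple bond gives 7 carbons: the parent is heptane.
A ketone (C=O on an internal carbon) is the principal characteristic group, giving the suffix -one.
A C=C double bond in the chain gives the infix -ene-.
Number the chain so that numbering from this end puts the carbonyl group at C-2 rather than C-6.
This places the carbonyl at C-2; the double bond between C-6 and C-7; an ethyl group at C-4; a fluoro group at C-5.
The substituents are ordered alphabetically, ignoring any di-/tri- multipliers.
Assembling the pieces gives 4-ethyl-5-fluorohept-6-en-2-one.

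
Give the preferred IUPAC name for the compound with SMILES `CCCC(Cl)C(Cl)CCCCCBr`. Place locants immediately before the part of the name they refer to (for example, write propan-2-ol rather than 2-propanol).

1-bromo-6,7-dichlorodecane

The longest carbon chain is 10 atoms: the parent is decane.
The numbering direction is chosen so that the substituent locant set {1,6,7} is lower than {4,5,10} at the first point of difference.
This places a bromo group at C-1; chloro groups at C-6 and C-7.
The substituents are ordered alphabetically, ignoring any di-/tri- multipliers.
The name is 1-bromo-6,7-dichlorodecane.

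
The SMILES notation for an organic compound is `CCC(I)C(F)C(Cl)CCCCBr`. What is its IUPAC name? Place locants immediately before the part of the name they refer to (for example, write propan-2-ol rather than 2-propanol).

1-bromo-5-chloro-6-fluoro-7-iodononane

The parent chain contains 9 carbons (nonane).
Number the chain so that the substituent locant set {1,5,6,7} is lower than {3,4,5,9} at the first point of difference.
This places a bromo group at C-1; a chloro group at C-5; a fluoro group at C-6; an iodo group at C-7.
Prefixes are listed alphabetically: bromo, chloro, fluoro, iodo.
Putting it together: 1-bromo-5-chloro-6-fluoro-7-iodononane.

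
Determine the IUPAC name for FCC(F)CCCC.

1,2-difluorohexane

The longest continuous carbon chain has 6 atoms, so the parent hydride is hexane.
Number the chain so that the substituent locant set {1,2} is lower than {5,6} at the first point of difference.
With this numbering: fluoro groups at C-1 and C-2.
The name is 1,2-difluorohexane.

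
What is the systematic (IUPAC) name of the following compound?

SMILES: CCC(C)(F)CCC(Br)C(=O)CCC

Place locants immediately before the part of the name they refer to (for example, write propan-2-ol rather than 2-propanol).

Counting along the main chain through the carbonyl gives 10 carbons: the parent is decane.
A ketone (C=O on an internal carbon) is the principal characteristic group, giving the suffix -one.
Choose the numbering such that numbering from this end puts the carbonyl group at C-4 rather than C-7.
That gives the carbonyl at C-4; a bromo group at C-5; a fluoro group at C-8; a methyl group at C-8.
The substituents are ordered alphabetically, ignoring any di-/tri- multipliers.
Assembling the pieces gives 5-bromo-8-fluoro-8-methyldecan-4-one.

5-bromo-8-fluoro-8-methyldecan-4-one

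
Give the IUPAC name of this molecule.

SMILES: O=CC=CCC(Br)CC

The longest carbon chain that includes the –CHO group and the multiple bond has 7 carbons, so the parent hydride is heptane.
An aldehyde (terminal –CHO) is the principal characteristic group, giving the suffix -al.
A C=C double bond in the chain gives the infix -ene-.
The numbering direction is chosen so that the aldehyde carbon is C-1 by definition.
This places the double bond between C-2 and C-3; a bromo group at C-5.
Assembling the pieces gives 5-bromohept-2-enal.

5-bromohept-2-enal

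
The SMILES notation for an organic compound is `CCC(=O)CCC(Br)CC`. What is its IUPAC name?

The longest chain bearing the carbonyl is 8 carbons long (octane).
A ketone (C=O on an internal carbon) is the principal characteristic group, giving the suffix -one.
Choose the numbering such that numbering from this end puts the carbonyl group at C-3 rather than C-6.
This places the carbonyl at C-3; a bromo group at C-6.
Putting it together: 6-bromooctan-3-one.

6-bromooctan-3-one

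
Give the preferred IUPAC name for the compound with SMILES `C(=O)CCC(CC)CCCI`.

Counting along the main chain through the –CHO group gives 7 carbons: the parent is heptane.
The principal characteristic group is an aldehyde (terminal –CHO), named with the suffix -al.
Choose the numbering such that the aldehyde carbon is C-1 by definition.
With this numbering: an ethyl group at C-4; an iodo group at C-7.
The substituents are ordered alphabetically, ignoring any di-/tri- multipliers.
Putting it together: 4-ethyl-7-iodoheptanal.

4-ethyl-7-iodoheptanal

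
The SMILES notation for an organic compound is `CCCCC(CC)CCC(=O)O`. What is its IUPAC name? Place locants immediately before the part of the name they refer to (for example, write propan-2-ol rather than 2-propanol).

4-ethyloctanoic acid

Counting along the main chain through the –COOH group gives 8 carbons: the parent is octane.
The highest-priority functional group is a carboxylic acid (terminal –COOH), so the name ends in -oic acid.
The numbering direction is chosen so that the carboxylic acid carbon is C-1 by definition.
This places an ethyl group at C-4.
Assembling the pieces gives 4-ethyloctanoic acid.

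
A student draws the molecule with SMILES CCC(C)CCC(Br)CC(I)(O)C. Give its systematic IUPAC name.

The longest carbon chain that includes the –OH group has 9 carbons, so the parent hydride is nonane.
The principal characteristic group is an alcohol (–OH), named with the suffix -ol.
Number the chain so that numbering from this end puts the hydroxyl group at C-2 rather than C-8.
With this numbering: the hydroxyl at C-2; a bromo group at C-4; an iodo group at C-2; a methyl group at C-7.
The substituents are ordered alphabetically, ignoring any di-/tri- multipliers.
Putting it together: 4-bromo-2-iodo-7-methylnonan-2-ol.

4-bromo-2-iodo-7-methylnonan-2-ol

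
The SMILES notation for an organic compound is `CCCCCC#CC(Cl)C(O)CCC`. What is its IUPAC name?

Counting along the main chain through the –OH group and the multiple bond gives 12 carbons: the parent is dodecane.
The principal characteristic group is an alcohol (–OH), named with the suffix -ol.
A C≡C triple bond in the chain gives the infix -yne-.
Choose the numbering such that numbering from this end puts the hydroxyl group at C-4 rather than C-9.
With this numbering: the hydroxyl at C-4; the triple bond between C-6 and C-7; a chloro group at C-5.
Putting it together: 5-chlorododec-6-yn-4-ol.

5-chlorododec-6-yn-4-ol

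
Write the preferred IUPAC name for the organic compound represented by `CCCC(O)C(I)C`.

2-iodohexan-3-ol

The longest carbon chain that includes the –OH group has 6 carbons, so the parent hydride is hexane.
The principal characteristic group is an alcohol (–OH), named with the suffix -ol.
The numbering direction is chosen so that numbering from this end puts the hydroxyl group at C-3 rather than C-4.
With this numbering: the hydroxyl at C-3; an iodo group at C-2.
Putting it together: 2-iodohexan-3-ol.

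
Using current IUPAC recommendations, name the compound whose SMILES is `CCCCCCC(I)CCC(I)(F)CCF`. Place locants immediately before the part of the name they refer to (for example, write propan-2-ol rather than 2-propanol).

1,3-difluoro-3,6-diiodododecane

The longest continuous carbon chain has 12 atoms, so the parent hydride is dodecane.
Number the chain so that the substituent locant set {1,3,3,6} is lower than {7,10,10,12} at the first point of difference.
That gives fluoro groups at C-1 and C-3; iodo groups at C-3 and C-6.
Substituent prefixes are cited in alphabetical order (multiplying prefixes like di-/tri- are ignored for ordering).
The name is 1,3-difluoro-3,6-diiodododecane.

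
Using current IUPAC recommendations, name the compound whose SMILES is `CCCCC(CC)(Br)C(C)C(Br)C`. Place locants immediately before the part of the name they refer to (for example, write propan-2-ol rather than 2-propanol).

2,4-dibromo-4-ethyl-3-methyloctane

The longest carbon chain is 8 atoms: the parent is octane.
The numbering direction is chosen so that the substituent locant set {2,3,4,4} is lower than {5,5,6,7} at the first point of difference.
That gives bromo groups at C-2 and C-4; an ethyl group at C-4; a methyl group at C-3.
The substituents are ordered alphabetically, ignoring any di-/tri- multipliers.
Assembling the pieces gives 2,4-dibromo-4-ethyl-3-methyloctane.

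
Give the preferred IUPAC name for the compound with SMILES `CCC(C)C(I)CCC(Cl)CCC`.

7-chloro-4-iodo-3-methyldecane

The longest continuous carbon chain has 10 atoms, so the parent hydride is decane.
Number the chain so that the substituent locant set {3,4,7} is lower than {4,7,8} at the first point of difference.
With this numbering: a chloro group at C-7; an iodo group at C-4; a methyl group at C-3.
Substituent prefixes are cited in alphabetical order (multiplying prefixes like di-/tri- are ignored for ordering).
The name is 7-chloro-4-iodo-3-methyldecane.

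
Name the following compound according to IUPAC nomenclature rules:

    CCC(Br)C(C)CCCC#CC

Counting along the main chain through the multiple bond gives 10 carbons: the parent is decane.
There is one C≡C triple bond, indicated by the ending -yne.
The numbering direction is chosen so that numbering from this end puts the triple bond at C-2 rather than C-8.
This places the triple bond between C-2 and C-3; a bromo group at C-8; a methyl group at C-7.
Substituent prefixes are cited in alphabetical order (multiplying prefixes like di-/tri- are ignored for ordering).
The name is 8-bromo-7-methyldec-2-yne.

8-bromo-7-methyldec-2-yne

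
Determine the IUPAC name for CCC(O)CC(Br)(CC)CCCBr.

The longest chain bearing the –OH group is 8 carbons long (octane).
The highest-priority functional group is an alcohol (–OH), so the name ends in -ol.
Number the chain so that numbering from this end puts the hydroxyl group at C-3 rather than C-6.
This places the hydroxyl at C-3; bromo groups at C-5 and C-8; an ethyl group at C-5.
Prefixes are listed alphabetically: bromo, ethyl.
Putting it together: 5,8-dibromo-5-ethyloctan-3-ol.

5,8-dibromo-5-ethyloctan-3-ol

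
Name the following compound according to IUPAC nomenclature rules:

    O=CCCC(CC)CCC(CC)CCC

4,7-diethyldecanal

The longest carbon chain that includes the –CHO group has 10 carbons, so the parent hydride is decane.
An aldehyde (terminal –CHO) is the principal characteristic group, giving the suffix -al.
Choose the numbering such that the aldehyde carbon is C-1 by definition.
This places ethyl groups at C-4 and C-7.
Assembling the pieces gives 4,7-diethyldecanal.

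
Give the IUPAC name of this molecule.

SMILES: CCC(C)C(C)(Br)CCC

4-bromo-3,4-dimethylheptane

The longest carbon chain is 7 atoms: the parent is heptane.
Number the chain so that the substituent locant set {3,4,4} is lower than {4,4,5} at the first point of difference.
That gives a bromo group at C-4; methyl groups at C-3 and C-4.
Substituent prefixes are cited in alphabetical order (multiplying prefixes like di-/tri- are ignored for ordering).
Assembling the pieces gives 4-bromo-3,4-dimethylheptane.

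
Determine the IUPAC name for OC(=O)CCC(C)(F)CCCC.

Counting along the main chain through the –COOH group gives 8 carbons: the parent is octane.
The principal characteristic group is a carboxylic acid (terminal –COOH), named with the suffix -oic acid.
Number the chain so that the carboxylic acid carbon is C-1 by definition.
This places a fluoro group at C-4; a methyl group at C-4.
The substituents are ordered alphabetically, ignoring any di-/tri- multipliers.
Assembling the pieces gives 4-fluoro-4-methyloctanoic acid.

4-fluoro-4-methyloctanoic acid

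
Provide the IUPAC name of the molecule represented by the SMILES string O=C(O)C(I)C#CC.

Counting along the main chain through the –COOH group and the multiple bond gives 5 carbons: the parent is pentane.
The highest-priority functional group is a carboxylic acid (terminal –COOH), so the name ends in -oic acid.
A C≡C triple bond in the chain gives the infix -yne-.
Choose the numbering such that the carboxylic acid carbon is C-1 by definition.
This places the triple bond between C-3 and C-4; an iodo group at C-2.
The name is 2-iodopent-3-ynoic acid.

2-iodopent-3-ynoic acid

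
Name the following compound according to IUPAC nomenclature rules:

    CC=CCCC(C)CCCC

The longest chain bearing the multiple bond is 10 carbons long (decane).
The chain contains a C=C double bond, so the unsaturation ending is -ene.
The numbering direction is chosen so that numbering from this end puts the double bond at C-2 rather than C-8.
This places the double bond between C-2 and C-3; a methyl group at C-6.
Assembling the pieces gives 6-methyldec-2-ene.

6-methyldec-2-ene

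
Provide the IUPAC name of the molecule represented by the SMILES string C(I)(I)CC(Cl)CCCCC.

3-chloro-1,1-diiodooctane

The longest carbon chain is 8 atoms: the parent is octane.
Number the chain so that the substituent locant set {1,1,3} is lower than {6,8,8} at the first point of difference.
With this numbering: a chloro group at C-3; two iodo groups at C-1.
Prefixes are listed alphabetically: chloro, iodo.
Assembling the pieces gives 3-chloro-1,1-diiodooctane.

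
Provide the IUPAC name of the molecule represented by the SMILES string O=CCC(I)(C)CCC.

The longest carbon chain that includes the –CHO group has 6 carbons, so the parent hydride is hexane.
The highest-priority functional group is an aldehyde (terminal –CHO), so the name ends in -al.
The numbering direction is chosen so that the aldehyde carbon is C-1 by definition.
With this numbering: an iodo group at C-3; a methyl group at C-3.
Prefixes are listed alphabetically: iodo, methyl.
The name is 3-iodo-3-methylhexanal.

3-iodo-3-methylhexanal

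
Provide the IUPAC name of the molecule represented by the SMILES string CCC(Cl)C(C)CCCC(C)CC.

3-chloro-4,8-dimethyldecane

The longest carbon chain is 10 atoms: the parent is decane.
Number the chain so that the substituent locant set {3,4,8} is lower than {3,7,8} at the first point of difference.
This places a chloro group at C-3; methyl groups at C-4 and C-8.
The substituents are ordered alphabetically, ignoring any di-/tri- multipliers.
Putting it together: 3-chloro-4,8-dimethyldecane.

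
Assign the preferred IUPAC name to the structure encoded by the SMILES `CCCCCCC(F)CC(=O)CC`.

The longest chain bearing the carbonyl is 11 carbons long (undecane).
A ketone (C=O on an internal carbon) is the principal characteristic group, giving the suffix -one.
The numbering direction is chosen so that numbering from this end puts the carbonyl group at C-3 rather than C-9.
That gives the carbonyl at C-3; a fluoro group at C-5.
Assembling the pieces gives 5-fluoroundecan-3-one.

5-fluoroundecan-3-one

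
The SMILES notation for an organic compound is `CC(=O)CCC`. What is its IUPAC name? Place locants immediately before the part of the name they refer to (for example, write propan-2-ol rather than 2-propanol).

The longest carbon chain that includes the carbonyl has 5 carbons, so the parent hydride is pentane.
A ketone (C=O on an internal carbon) is the principal characteristic group, giving the suffix -one.
Number the chain so that numbering from this end puts the carbonyl group at C-2 rather than C-4.
With this numbering: the carbonyl at C-2.
Assembling the pieces gives pentan-2-one.

pentan-2-one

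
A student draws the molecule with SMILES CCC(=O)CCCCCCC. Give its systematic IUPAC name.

The longest carbon chain that includes the carbonyl has 10 carbons, so the parent hydride is decane.
The highest-priority functional group is a ketone (C=O on an internal carbon), so the name ends in -one.
The numbering direction is chosen so that numbering from this end puts the carbonyl group at C-3 rather than C-8.
With this numbering: the carbonyl at C-3.
Putting it together: decan-3-one.

decan-3-one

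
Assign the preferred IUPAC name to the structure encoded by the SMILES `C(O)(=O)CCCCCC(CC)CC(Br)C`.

Counting along the main chain through the –COOH group gives 10 carbons: the parent is decane.
The highest-priority functional group is a carboxylic acid (terminal –COOH), so the name ends in -oic acid.
The numbering direction is chosen so that the carboxylic acid carbon is C-1 by definition.
That gives a bromo group at C-9; an ethyl group at C-7.
Prefixes are listed alphabetically: bromo, ethyl.
The name is 9-bromo-7-ethyldecanoic acid.

9-bromo-7-ethyldecanoic acid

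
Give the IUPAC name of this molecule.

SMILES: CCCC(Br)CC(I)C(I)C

The longest continuous carbon chain has 8 atoms, so the parent hydride is octane.
The numbering direction is chosen so that the substituent locant set {2,3,5} is lower than {4,6,7} at the first point of difference.
This places a bromo group at C-5; iodo groups at C-2 and C-3.
The substituents are ordered alphabetically, ignoring any di-/tri- multipliers.
Putting it together: 5-bromo-2,3-diiodooctane.

5-bromo-2,3-diiodooctane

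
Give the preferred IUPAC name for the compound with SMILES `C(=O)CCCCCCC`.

Counting along the main chain through the –CHO group gives 8 carbons: the parent is octane.
An aldehyde (terminal –CHO) is the principal characteristic group, giving the suffix -al.
Choose the numbering such that the aldehyde carbon is C-1 by definition.
The name is octanal.

octanal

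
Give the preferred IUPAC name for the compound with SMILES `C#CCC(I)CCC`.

Counting along the main chain through the multiple bond gives 7 carbons: the parent is heptane.
There is one C≡C triple bond, indicated by the ending -yne.
The numbering direction is chosen so that numbering from this end puts the triple bond at C-1 rather than C-6.
With this numbering: the triple bond between C-1 and C-2; an iodo group at C-4.
Assembling the pieces gives 4-iodohept-1-yne.

4-iodohept-1-yne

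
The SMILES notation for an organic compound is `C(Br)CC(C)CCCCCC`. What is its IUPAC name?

1-bromo-3-methylnonane

The longest continuous carbon chain has 9 atoms, so the parent hydride is nonane.
Number the chain so that the substituent locant set {1,3} is lower than {7,9} at the first point of difference.
With this numbering: a bromo group at C-1; a methyl group at C-3.
Prefixes are listed alphabetically: bromo, methyl.
Putting it together: 1-bromo-3-methylnonane.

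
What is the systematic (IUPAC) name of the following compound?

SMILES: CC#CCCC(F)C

The longest carbon chain that includes the multiple bond has 7 carbons, so the parent hydride is heptane.
A C≡C triple bond in the chain gives the infix -yne-.
The numbering direction is chosen so that numbering from this end puts the triple bond at C-2 rather than C-5.
This places the triple bond between C-2 and C-3; a fluoro group at C-6.
The name is 6-fluorohept-2-yne.

6-fluorohept-2-yne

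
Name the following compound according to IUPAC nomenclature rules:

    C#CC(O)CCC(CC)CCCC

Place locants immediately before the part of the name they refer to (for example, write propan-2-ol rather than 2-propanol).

The longest carbon chain that includes the –OH group and the multiple bond has 10 carbons, so the parent hydride is decane.
The principal characteristic group is an alcohol (–OH), named with the suffix -ol.
There is one C≡C triple bond, indicated by the ending -yne.
Choose the numbering such that numbering from this end puts the hydroxyl group at C-3 rather than C-8.
This places the hydroxyl at C-3; the triple bond between C-1 and C-2; an ethyl group at C-6.
The name is 6-ethyldec-1-yn-3-ol.

6-ethyldec-1-yn-3-ol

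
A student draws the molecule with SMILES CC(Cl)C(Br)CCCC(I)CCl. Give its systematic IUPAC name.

The longest continuous carbon chain has 8 atoms, so the parent hydride is octane.
Number the chain so that the substituent locant set {1,2,6,7} is lower than {2,3,7,8} at the first point of difference.
With this numbering: a bromo group at C-6; chloro groups at C-1 and C-7; an iodo group at C-2.
The substituents are ordered alphabetically, ignoring any di-/tri- multipliers.
Assembling the pieces gives 6-bromo-1,7-dichloro-2-iodooctane.

6-bromo-1,7-dichloro-2-iodooctane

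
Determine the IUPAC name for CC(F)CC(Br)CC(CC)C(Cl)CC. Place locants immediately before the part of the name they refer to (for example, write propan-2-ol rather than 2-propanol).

4-bromo-7-chloro-6-ethyl-2-fluorononane

The longest continuous carbon chain has 9 atoms, so the parent hydride is nonane.
Choose the numbering such that the substituent locant set {2,4,6,7} is lower than {3,4,6,8} at the first point of difference.
This places a bromo group at C-4; a chloro group at C-7; an ethyl group at C-6; a fluoro group at C-2.
Prefixes are listed alphabetically: bromo, chloro, ethyl, fluoro.
The name is 4-bromo-7-chloro-6-ethyl-2-fluorononane.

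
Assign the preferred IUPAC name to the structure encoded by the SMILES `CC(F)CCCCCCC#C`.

The longest carbon chain that includes the multiple bond has 10 carbons, so the parent hydride is decane.
A C≡C triple bond in the chain gives the infix -yne-.
Choose the numbering such that numbering from this end puts the triple bond at C-1 rather than C-9.
That gives the triple bond between C-1 and C-2; a fluoro group at C-9.
Putting it together: 9-fluorodec-1-yne.

9-fluorodec-1-yne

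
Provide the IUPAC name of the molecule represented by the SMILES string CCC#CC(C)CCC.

5-methyloct-3-yne

The longest carbon chain that includes the multiple bond has 8 carbons, so the parent hydride is octane.
A C≡C triple bond in the chain gives the infix -yne-.
Number the chain so that numbering from this end puts the triple bond at C-3 rather than C-5.
That gives the triple bond between C-3 and C-4; a methyl group at C-5.
Assembling the pieces gives 5-methyloct-3-yne.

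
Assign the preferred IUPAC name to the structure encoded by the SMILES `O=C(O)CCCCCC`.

heptanoic acid

The longest chain bearing the –COOH group is 7 carbons long (heptane).
The highest-priority functional group is a carboxylic acid (terminal –COOH), so the name ends in -oic acid.
The numbering direction is chosen so that the carboxylic acid carbon is C-1 by definition.
Putting it together: heptanoic acid.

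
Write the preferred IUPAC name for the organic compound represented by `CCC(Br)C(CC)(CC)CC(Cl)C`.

The longest continuous carbon chain has 7 atoms, so the parent hydride is heptane.
Choose the numbering such that the substituent locant set {2,4,4,5} is lower than {3,4,4,6} at the first point of difference.
This places a bromo group at C-5; a chloro group at C-2; two ethyl groups at C-4.
The substituents are ordered alphabetically, ignoring any di-/tri- multipliers.
Assembling the pieces gives 5-bromo-2-chloro-4,4-diethylheptane.

5-bromo-2-chloro-4,4-diethylheptane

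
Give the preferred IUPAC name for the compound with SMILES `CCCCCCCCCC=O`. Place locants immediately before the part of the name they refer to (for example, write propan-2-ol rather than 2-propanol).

decanal

The longest chain bearing the –CHO group is 10 carbons long (decane).
The principal characteristic group is an aldehyde (terminal –CHO), named with the suffix -al.
Choose the numbering such that the aldehyde carbon is C-1 by definition.
The name is decanal.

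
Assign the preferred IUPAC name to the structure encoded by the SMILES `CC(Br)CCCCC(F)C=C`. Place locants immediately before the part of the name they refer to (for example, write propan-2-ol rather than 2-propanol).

8-bromo-3-fluoronon-1-ene

The longest chain bearing the multiple bond is 9 carbons long (nonane).
The chain contains a C=C double bond, so the unsaturation ending is -ene.
The numbering direction is chosen so that numbering from this end puts the double bond at C-1 rather than C-8.
This places the double bond between C-1 and C-2; a bromo group at C-8; a fluoro group at C-3.
The substituents are ordered alphabetically, ignoring any di-/tri- multipliers.
Putting it together: 8-bromo-3-fluoronon-1-ene.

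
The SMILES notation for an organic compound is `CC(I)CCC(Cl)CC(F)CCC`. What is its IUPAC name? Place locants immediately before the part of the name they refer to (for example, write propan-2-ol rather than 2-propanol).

5-chloro-7-fluoro-2-iododecane

The longest continuous carbon chain has 10 atoms, so the parent hydride is decane.
Choose the numbering such that the substituent locant set {2,5,7} is lower than {4,6,9} at the first point of difference.
This places a chloro group at C-5; a fluoro group at C-7; an iodo group at C-2.
Prefixes are listed alphabetically: chloro, fluoro, iodo.
Assembling the pieces gives 5-chloro-7-fluoro-2-iododecane.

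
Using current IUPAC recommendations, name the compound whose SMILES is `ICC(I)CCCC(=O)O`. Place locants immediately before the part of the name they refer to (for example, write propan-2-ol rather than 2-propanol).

The longest chain bearing the –COOH group is 6 carbons long (hexane).
The principal characteristic group is a carboxylic acid (terminal –COOH), named with the suffix -oic acid.
Number the chain so that the carboxylic acid carbon is C-1 by definition.
That gives iodo groups at C-5 and C-6.
Assembling the pieces gives 5,6-diiodohexanoic acid.

5,6-diiodohexanoic acid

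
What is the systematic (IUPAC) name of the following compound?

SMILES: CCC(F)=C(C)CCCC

3-fluoro-4-methyloct-3-ene

Counting along the main chain through the multiple bond gives 8 carbons: the parent is octane.
There is one C=C double bond, indicated by the ending -ene.
The numbering direction is chosen so that numbering from this end puts the double bond at C-3 rather than C-5.
With this numbering: the double bond between C-3 and C-4; a fluoro group at C-3; a methyl group at C-4.
Prefixes are listed alphabetically: fluoro, methyl.
The name is 3-fluoro-4-methyloct-3-ene.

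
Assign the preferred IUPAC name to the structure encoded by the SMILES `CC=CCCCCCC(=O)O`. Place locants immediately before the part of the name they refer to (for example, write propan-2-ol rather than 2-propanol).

non-7-enoic acid

The longest carbon chain that includes the –COOH group and the multiple bond has 9 carbons, so the parent hydride is nonane.
The highest-priority functional group is a carboxylic acid (terminal –COOH), so the name ends in -oic acid.
There is one C=C double bond, indicated by the ending -ene.
Number the chain so that the carboxylic acid carbon is C-1 by definition.
This places the double bond between C-7 and C-8.
Putting it together: non-7-enoic acid.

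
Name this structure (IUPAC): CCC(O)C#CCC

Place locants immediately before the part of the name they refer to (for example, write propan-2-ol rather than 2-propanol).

hept-4-yn-3-ol

The longest carbon chain that includes the –OH group and the multiple bond has 7 carbons, so the parent hydride is heptane.
An alcohol (–OH) is the principal characteristic group, giving the suffix -ol.
The chain contains a C≡C triple bond, so the unsaturation ending is -yne.
Choose the numbering such that numbering from this end puts the hydroxyl group at C-3 rather than C-5.
That gives the hydroxyl at C-3; the triple bond between C-4 and C-5.
Putting it together: hept-4-yn-3-ol.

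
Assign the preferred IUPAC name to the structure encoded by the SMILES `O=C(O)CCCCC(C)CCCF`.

The longest chain bearing the –COOH group is 9 carbons long (nonane).
The principal characteristic group is a carboxylic acid (terminal –COOH), named with the suffix -oic acid.
Choose the numbering such that the carboxylic acid carbon is C-1 by definition.
That gives a fluoro group at C-9; a methyl group at C-6.
The substituents are ordered alphabetically, ignoring any di-/tri- multipliers.
The name is 9-fluoro-6-methylnonanoic acid.

9-fluoro-6-methylnonanoic acid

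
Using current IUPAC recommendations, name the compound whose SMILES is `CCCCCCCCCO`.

nonan-1-ol

The longest chain bearing the –OH group is 9 carbons long (nonane).
The highest-priority functional group is an alcohol (–OH), so the name ends in -ol.
Number the chain so that numbering from this end puts the hydroxyl group at C-1 rather than C-9.
With this numbering: the hydroxyl at C-1.
The name is nonan-1-ol.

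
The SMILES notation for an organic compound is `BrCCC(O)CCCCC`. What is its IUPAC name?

The longest carbon chain that includes the –OH group has 8 carbons, so the parent hydride is octane.
An alcohol (–OH) is the principal characteristic group, giving the suffix -ol.
Number the chain so that numbering from this end puts the hydroxyl group at C-3 rather than C-6.
That gives the hydroxyl at C-3; a bromo group at C-1.
Putting it together: 1-bromooctan-3-ol.

1-bromooctan-3-ol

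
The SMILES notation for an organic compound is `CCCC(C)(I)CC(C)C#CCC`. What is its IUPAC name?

The longest chain bearing the multiple bond is 10 carbons long (decane).
A C≡C triple bond in the chain gives the infix -yne-.
The numbering direction is chosen so that numbering from this end puts the triple bond at C-3 rather than C-7.
That gives the triple bond between C-3 and C-4; an iodo group at C-7; methyl groups at C-5 and C-7.
The substituents are ordered alphabetically, ignoring any di-/tri- multipliers.
Assembling the pieces gives 7-iodo-5,7-dimethyldec-3-yne.

7-iodo-5,7-dimethyldec-3-yne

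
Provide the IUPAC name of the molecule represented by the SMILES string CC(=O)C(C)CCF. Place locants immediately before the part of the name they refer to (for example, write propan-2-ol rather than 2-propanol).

5-fluoro-3-methylpentan-2-one

The longest carbon chain that includes the carbonyl has 5 carbons, so the parent hydride is pentane.
The highest-priority functional group is a ketone (C=O on an internal carbon), so the name ends in -one.
The numbering direction is chosen so that numbering from this end puts the carbonyl group at C-2 rather than C-4.
This places the carbonyl at C-2; a fluoro group at C-5; a methyl group at C-3.
Substituent prefixes are cited in alphabetical order (multiplying prefixes like di-/tri- are ignored for ordering).
Putting it together: 5-fluoro-3-methylpentan-2-one.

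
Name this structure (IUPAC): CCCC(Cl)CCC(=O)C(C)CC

The longest carbon chain that includes the carbonyl has 10 carbons, so the parent hydride is decane.
The highest-priority functional group is a ketone (C=O on an internal carbon), so the name ends in -one.
The numbering direction is chosen so that numbering from this end puts the carbonyl group at C-4 rather than C-7.
With this numbering: the carbonyl at C-4; a chloro group at C-7; a methyl group at C-3.
Substituent prefixes are cited in alphabetical order (multiplying prefixes like di-/tri- are ignored for ordering).
Putting it together: 7-chloro-3-methyldecan-4-one.

7-chloro-3-methyldecan-4-one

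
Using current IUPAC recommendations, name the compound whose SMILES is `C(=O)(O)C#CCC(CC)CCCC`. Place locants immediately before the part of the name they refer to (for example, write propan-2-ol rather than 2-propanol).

The longest carbon chain that includes the –COOH group and the multiple bond has 9 carbons, so the parent hydride is nonane.
A carboxylic acid (terminal –COOH) is the principal characteristic group, giving the suffix -oic acid.
A C≡C triple bond in the chain gives the infix -yne-.
The numbering direction is chosen so that the carboxylic acid carbon is C-1 by definition.
This places the triple bond between C-2 and C-3; an ethyl group at C-5.
The name is 5-ethylnon-2-ynoic acid.

5-ethylnon-2-ynoic acid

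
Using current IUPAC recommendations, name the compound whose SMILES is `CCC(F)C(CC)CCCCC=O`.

The longest carbon chain that includes the –CHO group has 9 carbons, so the parent hydride is nonane.
The principal characteristic group is an aldehyde (terminal –CHO), named with the suffix -al.
Choose the numbering such that the aldehyde carbon is C-1 by definition.
That gives an ethyl group at C-6; a fluoro group at C-7.
Substituent prefixes are cited in alphabetical order (multiplying prefixes like di-/tri- are ignored for ordering).
The name is 6-ethyl-7-fluorononanal.

6-ethyl-7-fluorononanal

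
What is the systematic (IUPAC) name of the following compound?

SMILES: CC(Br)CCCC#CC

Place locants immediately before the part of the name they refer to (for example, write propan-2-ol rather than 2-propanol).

7-bromooct-2-yne

The longest carbon chain that includes the multiple bond has 8 carbons, so the parent hydride is octane.
There is one C≡C triple bond, indicated by the ending -yne.
Choose the numbering such that numbering from this end puts the triple bond at C-2 rather than C-6.
That gives the triple bond between C-2 and C-3; a bromo group at C-7.
The name is 7-bromooct-2-yne.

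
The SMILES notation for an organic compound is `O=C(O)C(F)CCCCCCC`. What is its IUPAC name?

2-fluorononanoic acid

The longest carbon chain that includes the –COOH group has 9 carbons, so the parent hydride is nonane.
The highest-priority functional group is a carboxylic acid (terminal –COOH), so the name ends in -oic acid.
The numbering direction is chosen so that the carboxylic acid carbon is C-1 by definition.
That gives a fluoro group at C-2.
The name is 2-fluorononanoic acid.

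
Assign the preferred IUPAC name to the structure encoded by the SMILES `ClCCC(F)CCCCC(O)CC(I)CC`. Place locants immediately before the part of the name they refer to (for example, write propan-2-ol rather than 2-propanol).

The longest chain bearing the –OH group is 12 carbons long (dodecane).
The principal characteristic group is an alcohol (–OH), named with the suffix -ol.
Number the chain so that numbering from this end puts the hydroxyl group at C-5 rather than C-8.
With this numbering: the hydroxyl at C-5; a chloro group at C-12; a fluoro group at C-10; an iodo group at C-3.
The substituents are ordered alphabetically, ignoring any di-/tri- multipliers.
The name is 12-chloro-10-fluoro-3-iodododecan-5-ol.

12-chloro-10-fluoro-3-iodododecan-5-ol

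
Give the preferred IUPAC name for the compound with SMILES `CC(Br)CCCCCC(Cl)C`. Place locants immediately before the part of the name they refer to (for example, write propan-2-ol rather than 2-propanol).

The longest continuous carbon chain has 9 atoms, so the parent hydride is nonane.
Number the chain so that the locant sets are identical either way, so the alphabetically earlier bromo substituent takes the lower locant (2 rather than 8).
This places a bromo group at C-2; a chloro group at C-8.
Prefixes are listed alphabetically: bromo, chloro.
Putting it together: 2-bromo-8-chlorononane.

2-bromo-8-chlorononane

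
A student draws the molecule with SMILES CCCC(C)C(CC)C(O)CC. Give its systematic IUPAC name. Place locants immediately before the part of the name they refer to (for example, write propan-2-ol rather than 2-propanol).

The longest carbon chain that includes the –OH group has 8 carbons, so the parent hydride is octane.
The highest-priority functional group is an alcohol (–OH), so the name ends in -ol.
Number the chain so that numbering from this end puts the hydroxyl group at C-3 rather than C-6.
That gives the hydroxyl at C-3; an ethyl group at C-4; a methyl group at C-5.
The substituents are ordered alphabetically, ignoring any di-/tri- multipliers.
Putting it together: 4-ethyl-5-methyloctan-3-ol.

4-ethyl-5-methyloctan-3-ol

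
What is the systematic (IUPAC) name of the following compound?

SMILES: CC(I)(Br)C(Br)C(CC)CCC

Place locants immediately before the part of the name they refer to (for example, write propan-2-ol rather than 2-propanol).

The longest carbon chain is 7 atoms: the parent is heptane.
Choose the numbering such that the substituent locant set {2,2,3,4} is lower than {4,5,6,6} at the first point of difference.
This places bromo groups at C-2 and C-3; an ethyl group at C-4; an iodo group at C-2.
Prefixes are listed alphabetically: bromo, ethyl, iodo.
Putting it together: 2,3-dibromo-4-ethyl-2-iodoheptane.

2,3-dibromo-4-ethyl-2-iodoheptane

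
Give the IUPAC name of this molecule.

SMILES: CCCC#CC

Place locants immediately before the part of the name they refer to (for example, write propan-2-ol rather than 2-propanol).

Counting along the main chain through the multiple bond gives 6 carbons: the parent is hexane.
There is one C≡C triple bond, indicated by the ending -yne.
Choose the numbering such that numbering from this end puts the triple bond at C-2 rather than C-4.
With this numbering: the triple bond between C-2 and C-3.
Assembling the pieces gives hex-2-yne.

hex-2-yne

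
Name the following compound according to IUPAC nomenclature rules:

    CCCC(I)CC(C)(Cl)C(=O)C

3-chloro-5-iodo-3-methyloctan-2-one

Counting along the main chain through the carbonyl gives 8 carbons: the parent is octane.
The principal characteristic group is a ketone (C=O on an internal carbon), named with the suffix -one.
Choose the numbering such that numbering from this end puts the carbonyl group at C-2 rather than C-7.
With this numbering: the carbonyl at C-2; a chloro group at C-3; an iodo group at C-5; a methyl group at C-3.
The substituents are ordered alphabetically, ignoring any di-/tri- multipliers.
Putting it together: 3-chloro-5-iodo-3-methyloctan-2-one.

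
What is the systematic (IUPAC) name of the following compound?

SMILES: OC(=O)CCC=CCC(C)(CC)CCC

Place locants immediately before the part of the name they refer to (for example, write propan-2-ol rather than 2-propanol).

7-ethyl-7-methyldec-4-enoic acid

The longest chain bearing the –COOH group and the multiple bond is 10 carbons long (decane).
The highest-priority functional group is a carboxylic acid (terminal –COOH), so the name ends in -oic acid.
There is one C=C double bond, indicated by the ending -ene.
The numbering direction is chosen so that the carboxylic acid carbon is C-1 by definition.
That gives the double bond between C-4 and C-5; an ethyl group at C-7; a methyl group at C-7.
The substituents are ordered alphabetically, ignoring any di-/tri- multipliers.
The name is 7-ethyl-7-methyldec-4-enoic acid.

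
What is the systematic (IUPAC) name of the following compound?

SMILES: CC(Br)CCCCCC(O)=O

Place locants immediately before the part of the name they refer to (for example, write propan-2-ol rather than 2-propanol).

Counting along the main chain through the –COOH group gives 8 carbons: the parent is octane.
The principal characteristic group is a carboxylic acid (terminal –COOH), named with the suffix -oic acid.
Number the chain so that the carboxylic acid carbon is C-1 by definition.
This places a bromo group at C-7.
Putting it together: 7-bromooctanoic acid.

7-bromooctanoic acid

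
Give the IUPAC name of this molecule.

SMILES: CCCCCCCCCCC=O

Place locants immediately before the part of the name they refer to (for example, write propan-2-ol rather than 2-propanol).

undecanal

Counting along the main chain through the –CHO group gives 11 carbons: the parent is undecane.
An aldehyde (terminal –CHO) is the principal characteristic group, giving the suffix -al.
The numbering direction is chosen so that the aldehyde carbon is C-1 by definition.
The name is undecanal.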